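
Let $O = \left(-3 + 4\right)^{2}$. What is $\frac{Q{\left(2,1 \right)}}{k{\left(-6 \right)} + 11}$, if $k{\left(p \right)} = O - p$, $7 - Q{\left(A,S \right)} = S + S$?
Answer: $\frac{5}{18} \approx 0.27778$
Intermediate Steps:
$Q{\left(A,S \right)} = 7 - 2 S$ ($Q{\left(A,S \right)} = 7 - \left(S + S\right) = 7 - 2 S$)
$O = 1$ ($O = 1^{2} = 1$)
$k{\left(p \right)} = 1 - p$
$\frac{Q{\left(2,1 \right)}}{k{\left(-6 \right)} + 11} = \frac{7 - 2}{\left(1 - -6\right) + 11} = \frac{7 - 2}{\left(1 + 6\right) + 11} = \frac{5}{7 + 11} = \frac{5}{18}$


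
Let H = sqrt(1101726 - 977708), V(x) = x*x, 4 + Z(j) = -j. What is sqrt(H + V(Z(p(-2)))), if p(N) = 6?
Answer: sqrt(100 + sqrt(124018)) ≈ 21.264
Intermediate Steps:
Z(j) = -4 - j
V(x) = x**2
H = sqrt(124018) ≈ 352.16
sqrt(H + V(Z(p(-2)))) = sqrt(sqrt(124018) + (-4 - 1*6)**2) = sqrt(sqrt(124018) + (-4 - 6)**2) = sqrt(sqrt(124018) + (-10)**2) = sqrt(sqrt(124018) + 100) = sqrt(100 + sqrt(124018))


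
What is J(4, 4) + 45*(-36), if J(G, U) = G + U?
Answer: -1612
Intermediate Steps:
J(4, 4) + 45*(-36) = (4 + 4) + 45*(-36) = 8 - 1620 = -1612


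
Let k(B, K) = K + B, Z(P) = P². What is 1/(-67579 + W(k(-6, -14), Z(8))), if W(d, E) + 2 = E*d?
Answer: -1/68861 ≈ -1.4522e-5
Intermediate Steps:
k(B, K) = B + K
W(d, E) = -2 + E*d
1/(-67579 + W(k(-6, -14), Z(8))) = 1/(-67579 + (-2 + 8²*(-6 - 14))) = 1/(-67579 + (-2 + 64*(-20))) = 1/(-67579 + (-2 - 1280)) = 1/(-67579 - 1282) = 1/(-68861) = -1/68861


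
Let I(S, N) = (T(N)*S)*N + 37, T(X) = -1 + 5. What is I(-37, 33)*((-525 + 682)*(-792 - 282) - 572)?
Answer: 820063930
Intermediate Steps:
T(X) = 4
I(S, N) = 37 + 4*N*S (I(S, N) = (4*S)*N + 37 = 4*N*S + 37 = 37 + 4*N*S)
I(-37, 33)*((-525 + 682)*(-792 - 282) - 572) = (37 + 4*33*(-37))*((-525 + 682)*(-792 - 282) - 572) = (37 - 4884)*(157*(-1074) - 572) = -4847*(-168618 - 572) = -4847*(-169190) = 820063930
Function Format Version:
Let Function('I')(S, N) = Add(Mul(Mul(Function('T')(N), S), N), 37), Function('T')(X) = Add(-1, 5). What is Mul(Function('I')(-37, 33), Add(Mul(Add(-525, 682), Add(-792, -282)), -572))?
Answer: 820063930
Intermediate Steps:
Function('T')(X) = 4
Function('I')(S, N) = Add(37, Mul(4, N, S)) (Function('I')(S, N) = Add(Mul(Mul(4, S), N), 37) = Add(Mul(4, N, S), 37) = Add(37, Mul(4, N, S)))
Mul(Function('I')(-37, 33), Add(Mul(Add(-525, 682), Add(-792, -282)), -572)) = Mul(Add(37, Mul(4, 33, -37)), Add(Mul(Add(-525, 682), Add(-792, -282)), -572)) = Mul(Add(37, -4884), Add(Mul(157, -1074), -572)) = Mul(-4847, Add(-168618, -572)) = Mul(-4847, -169190) = 820063930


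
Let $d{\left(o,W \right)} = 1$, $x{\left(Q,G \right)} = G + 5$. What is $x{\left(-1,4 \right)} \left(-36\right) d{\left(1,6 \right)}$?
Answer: $-324$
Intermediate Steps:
$x{\left(Q,G \right)} = 5 + G$
$x{\left(-1,4 \right)} \left(-36\right) d{\left(1,6 \right)} = \left(5 + 4\right) \left(-36\right) 1 = 9 \left(-36\right) 1 = \left(-324\right) 1 = -324$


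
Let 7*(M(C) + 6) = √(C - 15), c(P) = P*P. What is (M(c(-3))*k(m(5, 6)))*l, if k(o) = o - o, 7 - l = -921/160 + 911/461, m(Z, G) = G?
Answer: 0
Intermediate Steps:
c(P) = P²
M(C) = -6 + √(-15 + C)/7 (M(C) = -6 + √(C - 15)/7 = -6 + √(-15 + C)/7)
l = 795141/73760 (l = 7 - (-921/160 + 911/461) = 7 - 1*(-278821/73760) = 7 + 278821/73760 = 795141/73760 ≈ 10.780)
k(o) = 0
(M(c(-3))*k(m(5, 6)))*l = ((-6 + √(-15 + (-3)²)/7)*0)*(795141/73760) = ((-6 + √(-15 + 9)/7)*0)*(795141/73760) = ((-6 + √(-6)/7)*0)*(795141/73760) = ((-6 + (I*√6)/7)*0)*(795141/73760) = ((-6 + I*√6/7)*0)*(795141/73760) = 0*(795141/73760) = 0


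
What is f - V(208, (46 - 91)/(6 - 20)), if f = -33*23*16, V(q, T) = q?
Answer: -12352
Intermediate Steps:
f = -12144 (f = -759*16 = -12144)
f - V(208, (46 - 91)/(6 - 20)) = -12144 - 1*208 = -12144 - 208 = -12352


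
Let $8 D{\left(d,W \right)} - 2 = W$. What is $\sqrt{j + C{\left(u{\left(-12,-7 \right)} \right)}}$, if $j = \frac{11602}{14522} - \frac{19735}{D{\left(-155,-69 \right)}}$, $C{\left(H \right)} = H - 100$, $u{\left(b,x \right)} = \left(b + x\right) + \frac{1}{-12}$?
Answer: $\frac{\sqrt{19069133885644101}}{2918922} \approx 47.309$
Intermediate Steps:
$D{\left(d,W \right)} = \frac{1}{4} + \frac{W}{8}$
$u{\left(b,x \right)} = - \frac{1}{12} + b + x$ ($u{\left(b,x \right)} = \left(b + x\right) - \frac{1}{12} = - \frac{1}{12} + b + x$)
$C{\left(H \right)} = -100 + H$ ($C{\left(H \right)} = H - 100 = -100 + H$)
$j = \frac{1146755347}{486487}$ ($j = \frac{11602}{14522} - \frac{19735}{\frac{1}{4} + \frac{1}{8} \left(-69\right)} = 11602 \cdot \frac{1}{14522} - \frac{19735}{\frac{1}{4} - \frac{69}{8}} = \frac{5801}{7261} - \frac{19735}{- \frac{67}{8}} = \frac{5801}{7261} - - \frac{157880}{67} = \frac{5801}{7261} + \frac{157880}{67} = \frac{1146755347}{486487} \approx 2357.2$)
$\sqrt{j + C{\left(u{\left(-12,-7 \right)} \right)}} = \sqrt{\frac{1146755347}{486487} - \frac{1429}{12}} = \sqrt{\frac{13065874241}{5837844}} = \frac{\sqrt{19069133885644101}}{2918922}$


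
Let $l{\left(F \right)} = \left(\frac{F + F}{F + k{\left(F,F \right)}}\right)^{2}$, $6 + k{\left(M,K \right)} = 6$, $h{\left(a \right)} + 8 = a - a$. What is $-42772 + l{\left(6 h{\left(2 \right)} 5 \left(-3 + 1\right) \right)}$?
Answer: $-42768$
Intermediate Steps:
$h{\left(a \right)} = -8$ ($h{\left(a \right)} = -8 + \left(a - a\right) = -8 + 0 = -8$)
$k{\left(M,K \right)} = 0$ ($k{\left(M,K \right)} = -6 + 6 = 0$)
$l{\left(F \right)} = 4$ ($l{\left(F \right)} = \left(\frac{F + F}{F + 0}\right)^{2} = \left(\frac{2 F}{F}\right)^{2} = 2^{2} = 4$)
$-42772 + l{\left(6 h{\left(2 \right)} 5 \left(-3 + 1\right) \right)} = -42772 + 4 = -42768$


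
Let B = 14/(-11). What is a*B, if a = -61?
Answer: 854/11 ≈ 77.636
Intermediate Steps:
B = -14/11 (B = 14*(-1/11) = -14/11 ≈ -1.2727)
a*B = -61*(-14/11) = 854/11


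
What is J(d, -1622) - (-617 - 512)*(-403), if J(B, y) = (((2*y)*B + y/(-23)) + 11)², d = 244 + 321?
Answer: 1776951466060902/529 ≈ 3.3591e+12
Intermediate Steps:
d = 565
J(B, y) = (11 - y/23 + 2*B*y)² (J(B, y) = ((2*B*y - y/23) + 11)² = ((-y/23 + 2*B*y) + 11)² = (11 - y/23 + 2*B*y)²)
J(d, -1622) - (-617 - 512)*(-403) = (253 - 1*(-1622) + 46*565*(-1622))²/529 - (-617 - 512)*(-403) = (253 + 1622 - 42155780)²/529 - (-1129)*(-403) = (1/529)*(-42153905)² - 1*454987 = (1/529)*1776951706749025 - 454987 = 1776951706749025/529 - 454987 = 1776951466060902/529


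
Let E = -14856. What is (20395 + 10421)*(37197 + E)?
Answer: 688460256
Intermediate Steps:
(20395 + 10421)*(37197 + E) = (20395 + 10421)*(37197 - 14856) = 30816*22341 = 688460256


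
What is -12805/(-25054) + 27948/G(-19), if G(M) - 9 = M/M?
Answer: 350168621/125270 ≈ 2795.3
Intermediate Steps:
G(M) = 10 (G(M) = 9 + M/M = 9 + 1 = 10)
-12805/(-25054) + 27948/G(-19) = -12805/(-25054) + 27948/10 = -12805*(-1/25054) + 27948*(⅒) = 12805/25054 + 13974/5 = 350168621/125270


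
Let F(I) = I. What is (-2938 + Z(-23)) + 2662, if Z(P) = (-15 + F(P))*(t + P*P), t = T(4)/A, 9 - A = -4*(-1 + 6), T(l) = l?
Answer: -591114/29 ≈ -20383.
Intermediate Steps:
A = 29 (A = 9 - (-4)*(-1 + 6) = 9 - (-4)*5 = 9 - 1*(-20) = 9 + 20 = 29)
t = 4/29 ≈ 0.13793
Z(P) = (-15 + P)*(4/29 + P**2) (Z(P) = (-15 + P)*(4/29 + P*P) = (-15 + P)*(4/29 + P**2))
(-2938 + Z(-23)) + 2662 = (-2938 + (-60/29 + (-23)**3 - 15*(-23)**2 + (4/29)*(-23))) + 2662 = (-2938 + (-60/29 - 12167 - 15*529 - 92/29)) + 2662 = (-2938 + (-60/29 - 12167 - 7935 - 92/29)) + 2662 = (-2938 - 583110/29) + 2662 = -668312/29 + 2662 = -591114/29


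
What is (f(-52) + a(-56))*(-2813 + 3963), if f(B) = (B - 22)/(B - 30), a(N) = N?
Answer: -2597850/41 ≈ -63362.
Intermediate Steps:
f(B) = (-22 + B)/(-30 + B)
(f(-52) + a(-56))*(-2813 + 3963) = ((-22 - 52)/(-30 - 52) - 56)*(-2813 + 3963) = (-74/(-82) - 56)*1150 = (-1/82*(-74) - 56)*1150 = (37/41 - 56)*1150 = -2259/41*1150 = -2597850/41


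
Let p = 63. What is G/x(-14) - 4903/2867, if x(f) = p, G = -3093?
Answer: -3058840/60207 ≈ -50.805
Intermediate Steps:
x(f) = 63
G/x(-14) - 4903/2867 = -3093/63 - 4903/2867 = -3093*1/63 - 4903*1/2867 = -1031/21 - 4903/2867 = -3058840/60207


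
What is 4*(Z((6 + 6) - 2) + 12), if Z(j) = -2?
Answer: 40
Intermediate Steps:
4*(Z((6 + 6) - 2) + 12) = 4*(-2 + 12) = 4*10 = 40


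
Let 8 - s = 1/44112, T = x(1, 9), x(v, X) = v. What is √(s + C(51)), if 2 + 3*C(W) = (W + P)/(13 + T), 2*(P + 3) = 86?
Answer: √1155356691/11028 ≈ 3.0822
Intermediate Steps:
P = 40 (P = -3 + (½)*86 = -3 + 43 = 40)
T = 1
s = 352895/44112 (s = 8 - 1/44112 = 352895/44112 ≈ 8.0000)
C(W) = 2/7 + W/42 (C(W) = -⅔ + ((W + 40)/(13 + 1))/3 = -⅔ + ((40 + W)/14)/3 = -⅔ + ((40 + W)*(1/14))/3 = -⅔ + (20/7 + W/14)/3 = -⅔ + (20/21 + W/42) = 2/7 + W/42)
√(s + C(51)) = √(352895/44112 + (2/7 + (1/42)*51)) = √(352895/44112 + (2/7 + 17/14)) = √(352895/44112 + 3/2) = √(419063/44112) = √1155356691/11028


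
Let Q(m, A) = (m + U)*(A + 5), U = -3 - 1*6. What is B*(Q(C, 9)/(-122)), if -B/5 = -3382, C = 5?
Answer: 473480/61 ≈ 7762.0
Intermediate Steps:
U = -9 (U = -3 - 6 = -9)
B = 16910 (B = -5*(-3382) = 16910)
Q(m, A) = (-9 + m)*(5 + A) (Q(m, A) = (m - 9)*(A + 5) = (-9 + m)*(5 + A))
B*(Q(C, 9)/(-122)) = 16910*((-45 - 9*9 + 5*5 + 9*5)/(-122)) = 16910*((-45 - 81 + 25 + 45)*(-1/122)) = 16910*(-56*(-1/122)) = 16910*(28/61) = 473480/61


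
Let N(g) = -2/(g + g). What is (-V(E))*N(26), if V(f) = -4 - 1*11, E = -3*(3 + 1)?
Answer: -15/26 ≈ -0.57692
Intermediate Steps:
E = -12 (E = -3*4 = -12)
N(g) = -1/g (N(g) = -2*1/(2*g) = -1/g)
V(f) = -15 (V(f) = -4 - 11 = -15)
(-V(E))*N(26) = (-1*(-15))*(-1/26) = 15*(-1*1/26) = 15*(-1/26) = -15/26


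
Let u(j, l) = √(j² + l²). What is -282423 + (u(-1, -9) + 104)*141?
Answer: -267759 + 141*√82 ≈ -2.6648e+5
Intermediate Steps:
-282423 + (u(-1, -9) + 104)*141 = -282423 + (√((-1)² + (-9)²) + 104)*141 = -282423 + (√(1 + 81) + 104)*141 = -282423 + (√82 + 104)*141 = -282423 + (104 + √82)*141 = -282423 + (14664 + 141*√82) = -267759 + 141*√82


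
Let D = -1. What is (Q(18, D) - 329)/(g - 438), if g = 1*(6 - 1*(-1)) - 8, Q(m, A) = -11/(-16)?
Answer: 5253/7024 ≈ 0.74786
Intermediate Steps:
Q(m, A) = 11/16 (Q(m, A) = -11*(-1/16) = 11/16)
g = -1 (g = 1*(6 + 1) - 8 = 1*7 - 8 = 7 - 8 = -1)
(Q(18, D) - 329)/(g - 438) = (11/16 - 329)/(-1 - 438) = -5253/16/(-439) = -5253/16*(-1/439) = 5253/7024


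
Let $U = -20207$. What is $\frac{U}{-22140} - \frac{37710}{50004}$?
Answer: $\frac{1625291}{10250820} \approx 0.15855$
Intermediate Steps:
$\frac{U}{-22140} - \frac{37710}{50004} = - \frac{20207}{-22140} - \frac{37710}{50004} = \left(-20207\right) \left(- \frac{1}{22140}\right) - \frac{2095}{2778} = \frac{20207}{22140} - \frac{2095}{2778} = \frac{1625291}{10250820}$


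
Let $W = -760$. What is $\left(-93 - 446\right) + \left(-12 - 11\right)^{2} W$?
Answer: $-402579$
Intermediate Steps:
$\left(-93 - 446\right) + \left(-12 - 11\right)^{2} W = \left(-93 - 446\right) + \left(-12 - 11\right)^{2} \left(-760\right) = \left(-93 - 446\right) + \left(-23\right)^{2} \left(-760\right) = -539 + 529 \left(-760\right) = -539 - 402040 = -402579$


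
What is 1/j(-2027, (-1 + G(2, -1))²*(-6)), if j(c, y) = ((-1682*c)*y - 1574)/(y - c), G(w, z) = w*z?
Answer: -1973/184109930 ≈ -1.0716e-5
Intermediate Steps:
j(c, y) = (-1574 - 1682*c*y)/(y - c) (j(c, y) = (-1682*c*y - 1574)/(y - c) = (-1574 - 1682*c*y)/(y - c))
1/j(-2027, (-1 + G(2, -1))²*(-6)) = 1/(2*(787 + 841*(-2027)*((-1 + 2*(-1))²*(-6)))/(-2027 - (-1 + 2*(-1))²*(-6))) = 1/(2*(787 + 841*(-2027)*((-1 - 2)²*(-6)))/(-2027 - (-1 - 2)²*(-6))) = 1/(2*(787 + 841*(-2027)*((-3)²*(-6)))/(-2027 - (-3)²*(-6))) = 1/(2*(787 + 841*(-2027)*(9*(-6)))/(-2027 - 9*(-6))) = 1/(2*(787 + 841*(-2027)*(-54))/(-2027 - 1*(-54))) = 1/(2*(787 + 92054178)/(-2027 + 54)) = 1/(2*92054965/(-1973)) = 1/(2*(-1/1973)*92054965) = 1/(-184109930/1973) = -1973/184109930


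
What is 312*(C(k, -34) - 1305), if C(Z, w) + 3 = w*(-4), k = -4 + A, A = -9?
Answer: -365664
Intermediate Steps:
k = -13 (k = -4 - 9 = -13)
C(Z, w) = -3 - 4*w (C(Z, w) = -3 + w*(-4) = -3 - 4*w)
312*(C(k, -34) - 1305) = 312*((-3 - 4*(-34)) - 1305) = 312*((-3 + 136) - 1305) = 312*(133 - 1305) = 312*(-1172) = -365664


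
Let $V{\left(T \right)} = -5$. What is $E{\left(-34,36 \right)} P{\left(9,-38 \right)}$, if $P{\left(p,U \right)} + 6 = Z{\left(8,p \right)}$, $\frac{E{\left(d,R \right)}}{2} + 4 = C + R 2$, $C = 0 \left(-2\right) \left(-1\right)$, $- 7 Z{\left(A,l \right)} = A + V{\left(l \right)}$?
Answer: $- \frac{6120}{7} \approx -874.29$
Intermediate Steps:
$Z{\left(A,l \right)} = \frac{5}{7} - \frac{A}{7}$ ($Z{\left(A,l \right)} = - \frac{A - 5}{7} = - \frac{-5 + A}{7} = \frac{5}{7} - \frac{A}{7}$)
$C = 0$ ($C = 0 \left(-1\right) = 0$)
$E{\left(d,R \right)} = -8 + 4 R$ ($E{\left(d,R \right)} = -8 + 2 \left(0 + R 2\right) = -8 + 2 \left(0 + 2 R\right) = -8 + 2 \cdot 2 R = -8 + 4 R$)
$P{\left(p,U \right)} = - \frac{45}{7}$ ($P{\left(p,U \right)} = -6 + \left(\frac{5}{7} - \frac{8}{7}\right) = -6 - \frac{3}{7} = - \frac{45}{7}$)
$E{\left(-34,36 \right)} P{\left(9,-38 \right)} = \left(-8 + 4 \cdot 36\right) \left(- \frac{45}{7}\right) = \left(-8 + 144\right) \left(- \frac{45}{7}\right) = 136 \left(- \frac{45}{7}\right) = - \frac{6120}{7}$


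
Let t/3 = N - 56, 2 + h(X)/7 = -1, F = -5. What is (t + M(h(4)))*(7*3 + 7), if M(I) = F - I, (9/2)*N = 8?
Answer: -12320/3 ≈ -4106.7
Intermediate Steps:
N = 16/9 (N = (2/9)*8 = 16/9 ≈ 1.7778)
h(X) = -21 (h(X) = -14 + 7*(-1) = -14 - 7 = -21)
t = -488/3 (t = 3*(16/9 - 56) = 3*(-488/9) = -488/3 ≈ -162.67)
M(I) = -5 - I
(t + M(h(4)))*(7*3 + 7) = (-488/3 + (-5 - 1*(-21)))*(7*3 + 7) = (-488/3 + (-5 + 21))*(21 + 7) = (-488/3 + 16)*28 = -440/3*28 = -12320/3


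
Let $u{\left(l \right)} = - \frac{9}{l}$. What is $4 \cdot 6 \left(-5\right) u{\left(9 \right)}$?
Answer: $120$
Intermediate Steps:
$4 \cdot 6 \left(-5\right) u{\left(9 \right)} = 4 \cdot 6 \left(-5\right) \left(- \frac{9}{9}\right) = 24 \left(-5\right) \left(\left(-9\right) \frac{1}{9}\right) = \left(-120\right) \left(-1\right) = 120$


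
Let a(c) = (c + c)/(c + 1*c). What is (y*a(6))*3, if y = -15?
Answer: -45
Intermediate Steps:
a(c) = 1 (a(c) = (2*c)/(c + c) = (2*c)/((2*c)) = (2*c)*(1/(2*c)) = 1)
(y*a(6))*3 = -15*1*3 = -15*3 = -45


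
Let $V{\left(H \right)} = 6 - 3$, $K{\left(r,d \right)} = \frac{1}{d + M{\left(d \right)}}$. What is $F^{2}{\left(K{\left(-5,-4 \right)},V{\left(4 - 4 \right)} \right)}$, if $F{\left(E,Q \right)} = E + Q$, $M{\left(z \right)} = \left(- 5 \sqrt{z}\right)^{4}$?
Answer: $\frac{899340121}{99920016} \approx 9.0006$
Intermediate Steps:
$M{\left(z \right)} = 625 z^{2}$
$K{\left(r,d \right)} = \frac{1}{d + 625 d^{2}}$
$V{\left(H \right)} = 3$
$F^{2}{\left(K{\left(-5,-4 \right)},V{\left(4 - 4 \right)} \right)} = \left(\frac{1}{\left(-4\right) \left(1 + 625 \left(-4\right)\right)} + 3\right)^{2} = \left(- \frac{1}{4 \left(1 - 2500\right)} + 3\right)^{2} = \left(- \frac{1}{4 \left(-2499\right)} + 3\right)^{2} = \left(\left(- \frac{1}{4}\right) \left(- \frac{1}{2499}\right) + 3\right)^{2} = \left(\frac{1}{9996} + 3\right)^{2} = \left(\frac{29989}{9996}\right)^{2} = \frac{899340121}{99920016}$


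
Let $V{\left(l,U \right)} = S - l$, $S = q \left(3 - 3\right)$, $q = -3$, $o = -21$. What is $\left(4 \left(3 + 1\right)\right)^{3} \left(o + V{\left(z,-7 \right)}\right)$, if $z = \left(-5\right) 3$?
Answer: $-24576$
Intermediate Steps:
$z = -15$
$S = 0$ ($S = - 3 \left(3 - 3\right) = \left(-3\right) 0 = 0$)
$V{\left(l,U \right)} = - l$ ($V{\left(l,U \right)} = 0 - l = - l$)
$\left(4 \left(3 + 1\right)\right)^{3} \left(o + V{\left(z,-7 \right)}\right) = \left(4 \left(3 + 1\right)\right)^{3} \left(-21 - -15\right) = \left(4 \cdot 4\right)^{3} \left(-21 + 15\right) = 16^{3} \left(-6\right) = 4096 \left(-6\right) = -24576$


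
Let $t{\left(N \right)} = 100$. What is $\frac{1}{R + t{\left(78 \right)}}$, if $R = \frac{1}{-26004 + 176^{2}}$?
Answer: $\frac{4972}{497201} \approx 0.01$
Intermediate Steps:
$R = \frac{1}{4972}$ ($R = \frac{1}{-26004 + 30976} = \frac{1}{4972} \approx 0.00020113$)
$\frac{1}{R + t{\left(78 \right)}} = \frac{1}{\frac{1}{4972} + 100} = \frac{1}{\frac{497201}{4972}} = \frac{4972}{497201}$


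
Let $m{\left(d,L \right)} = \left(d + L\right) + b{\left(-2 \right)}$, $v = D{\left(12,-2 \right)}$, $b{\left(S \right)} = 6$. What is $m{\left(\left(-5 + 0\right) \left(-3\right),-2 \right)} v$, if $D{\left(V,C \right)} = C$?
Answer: $-38$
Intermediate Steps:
$v = -2$
$m{\left(d,L \right)} = 6 + L + d$ ($m{\left(d,L \right)} = \left(d + L\right) + 6 = \left(L + d\right) + 6 = 6 + L + d$)
$m{\left(\left(-5 + 0\right) \left(-3\right),-2 \right)} v = \left(6 - 2 + \left(-5 + 0\right) \left(-3\right)\right) \left(-2\right) = \left(6 - 2 - -15\right) \left(-2\right) = \left(6 - 2 + 15\right) \left(-2\right) = 19 \left(-2\right) = -38$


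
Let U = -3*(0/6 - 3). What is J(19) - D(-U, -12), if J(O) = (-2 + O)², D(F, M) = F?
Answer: 298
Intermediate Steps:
U = 9 (U = -3*(0*(⅙) - 3) = -3*(0 - 3) = -3*(-3) = 9)
J(19) - D(-U, -12) = (-2 + 19)² - (-1)*9 = 17² - 1*(-9) = 289 + 9 = 298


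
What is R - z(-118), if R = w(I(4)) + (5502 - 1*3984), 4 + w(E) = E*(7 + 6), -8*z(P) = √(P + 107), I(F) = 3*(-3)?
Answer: 1397 + I*√11/8 ≈ 1397.0 + 0.41458*I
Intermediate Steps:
I(F) = -9
z(P) = -√(107 + P)/8 (z(P) = -√(P + 107)/8 = -√(107 + P)/8)
w(E) = -4 + 13*E (w(E) = -4 + E*(7 + 6) = -4 + E*13 = -4 + 13*E)
R = 1397 (R = (-4 + 13*(-9)) + (5502 - 1*3984) = (-4 - 117) + (5502 - 3984) = -121 + 1518 = 1397)
R - z(-118) = 1397 - (-1)*√(107 - 118)/8 = 1397 - (-1)*√(-11)/8 = 1397 - (-1)*I*√11/8 = 1397 + I*√11/8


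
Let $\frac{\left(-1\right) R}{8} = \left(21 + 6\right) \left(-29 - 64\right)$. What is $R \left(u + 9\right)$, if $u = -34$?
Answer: $-502200$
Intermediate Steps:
$R = 20088$ ($R = - 8 \left(21 + 6\right) \left(-29 - 64\right) = - 8 \cdot 27 \left(-93\right) = \left(-8\right) \left(-2511\right) = 20088$)
$R \left(u + 9\right) = 20088 \left(-34 + 9\right) = 20088 \left(-25\right) = -502200$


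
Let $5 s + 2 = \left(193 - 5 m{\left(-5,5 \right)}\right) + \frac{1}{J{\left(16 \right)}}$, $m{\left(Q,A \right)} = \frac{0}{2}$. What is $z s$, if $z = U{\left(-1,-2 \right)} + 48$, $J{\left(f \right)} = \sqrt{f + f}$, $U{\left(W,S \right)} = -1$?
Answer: $\frac{8977}{5} + \frac{47 \sqrt{2}}{40} \approx 1797.1$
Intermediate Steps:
$m{\left(Q,A \right)} = 0$ ($m{\left(Q,A \right)} = 0 \cdot \frac{1}{2} = 0$)
$J{\left(f \right)} = \sqrt{2} \sqrt{f}$ ($J{\left(f \right)} = \sqrt{2 f} = \sqrt{2} \sqrt{f}$)
$z = 47$ ($z = -1 + 48 = 47$)
$s = \frac{191}{5} + \frac{\sqrt{2}}{40}$ ($s = - \frac{2}{5} + \frac{\left(193 - 0\right) + \frac{1}{\sqrt{2} \sqrt{16}}}{5} = - \frac{2}{5} + \frac{\left(193 + 0\right) + \frac{1}{\sqrt{2} \cdot 4}}{5} = - \frac{2}{5} + \frac{193 + \frac{1}{4 \sqrt{2}}}{5} = - \frac{2}{5} + \frac{193 + \frac{\sqrt{2}}{8}}{5} = - \frac{2}{5} + \left(\frac{193}{5} + \frac{\sqrt{2}}{40}\right) = \frac{191}{5} + \frac{\sqrt{2}}{40} \approx 38.235$)
$z s = 47 \left(\frac{191}{5} + \frac{\sqrt{2}}{40}\right) = \frac{8977}{5} + \frac{47 \sqrt{2}}{40}$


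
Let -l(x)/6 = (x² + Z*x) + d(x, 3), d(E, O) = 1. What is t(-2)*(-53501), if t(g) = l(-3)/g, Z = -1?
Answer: -2086539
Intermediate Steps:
l(x) = -6 - 6*x² + 6*x (l(x) = -6*((x² - x) + 1) = -6*(1 + x² - x) = -6 - 6*x² + 6*x)
t(g) = -78/g (t(g) = (-6 - 6*(-3)² + 6*(-3))/g = (-6 - 6*9 - 18)/g = (-6 - 54 - 18)/g = -78/g)
t(-2)*(-53501) = -78/(-2)*(-53501) = -78*(-½)*(-53501) = 39*(-53501) = -2086539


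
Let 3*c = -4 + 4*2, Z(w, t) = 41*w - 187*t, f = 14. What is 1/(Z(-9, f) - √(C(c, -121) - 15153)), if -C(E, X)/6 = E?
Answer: I/(√15161 - 2987*I) ≈ -0.00033422 + 1.3777e-5*I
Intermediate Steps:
Z(w, t) = -187*t + 41*w
c = 4/3 (c = (-4 + 4*2)/3 = (-4 + 8)/3 = (⅓)*4 = 4/3 ≈ 1.3333)
C(E, X) = -6*E
1/(Z(-9, f) - √(C(c, -121) - 15153)) = 1/((-187*14 + 41*(-9)) - √(-6*4/3 - 15153)) = 1/((-2618 - 369) - √(-8 - 15153)) = 1/(-2987 - √(-15161)) = 1/(-2987 - I*√15161)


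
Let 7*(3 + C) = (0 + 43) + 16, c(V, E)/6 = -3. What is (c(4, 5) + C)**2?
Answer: 7744/49 ≈ 158.04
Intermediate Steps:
c(V, E) = -18 (c(V, E) = 6*(-3) = -18)
C = 38/7 (C = -3 + ((0 + 43) + 16)/7 = -3 + (43 + 16)/7 = -3 + (1/7)*59 = -3 + 59/7 = 38/7 ≈ 5.4286)
(c(4, 5) + C)**2 = (-18 + 38/7)**2 = (-88/7)**2 = 7744/49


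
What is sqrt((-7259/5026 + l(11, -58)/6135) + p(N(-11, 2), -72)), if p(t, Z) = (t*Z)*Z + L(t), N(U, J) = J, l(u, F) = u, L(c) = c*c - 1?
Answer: sqrt(201204758177619690)/4404930 ≈ 101.83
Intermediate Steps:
L(c) = -1 + c**2 (L(c) = c**2 - 1 = -1 + c**2)
p(t, Z) = -1 + t**2 + t*Z**2 (p(t, Z) = (t*Z)*Z + (-1 + t**2) = (Z*t)*Z + (-1 + t**2) = t*Z**2 + (-1 + t**2) = -1 + t**2 + t*Z**2)
sqrt((-7259/5026 + l(11, -58)/6135) + p(N(-11, 2), -72)) = sqrt((-7259/5026 + 11/6135) + (-1 + 2**2 + 2*(-72)**2)) = sqrt((-7259*1/5026 + 11*(1/6135)) + (-1 + 4 + 2*5184)) = sqrt((-1037/718 + 11/6135) + (-1 + 4 + 10368)) = sqrt(-6354097/4404930 + 10371) = sqrt(45677174933/4404930) = sqrt(201204758177619690)/4404930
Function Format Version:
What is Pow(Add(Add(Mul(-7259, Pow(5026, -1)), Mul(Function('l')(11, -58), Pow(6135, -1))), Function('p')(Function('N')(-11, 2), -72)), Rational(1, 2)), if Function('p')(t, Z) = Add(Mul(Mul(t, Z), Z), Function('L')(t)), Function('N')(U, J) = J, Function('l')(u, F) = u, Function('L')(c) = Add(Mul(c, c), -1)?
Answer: Mul(Rational(1, 4404930), Pow(201204758177619690, Rational(1, 2))) ≈ 101.83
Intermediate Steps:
Function('L')(c) = Add(-1, Pow(c, 2)) (Function('L')(c) = Add(Pow(c, 2), -1) = Add(-1, Pow(c, 2)))
Function('p')(t, Z) = Add(-1, Pow(t, 2), Mul(t, Pow(Z, 2))) (Function('p')(t, Z) = Add(Mul(Mul(t, Z), Z), Add(-1, Pow(t, 2))) = Add(Mul(Mul(Z, t), Z), Add(-1, Pow(t, 2))) = Add(Mul(t, Pow(Z, 2)), Add(-1, Pow(t, 2))) = Add(-1, Pow(t, 2), Mul(t, Pow(Z, 2))))
Pow(Add(Add(Mul(-7259, Pow(5026, -1)), Mul(Function('l')(11, -58), Pow(6135, -1))), Function('p')(Function('N')(-11, 2), -72)), Rational(1, 2)) = Pow(Add(Add(Mul(-7259, Pow(5026, -1)), Mul(11, Pow(6135, -1))), Add(-1, Pow(2, 2), Mul(2, Pow(-72, 2)))), Rational(1, 2)) = Pow(Add(Add(Mul(-7259, Rational(1, 5026)), Mul(11, Rational(1, 6135))), Add(-1, 4, Mul(2, 5184))), Rational(1, 2)) = Pow(Add(Add(Rational(-1037, 718), Rational(11, 6135)), Add(-1, 4, 10368)), Rational(1, 2)) = Pow(Add(Rational(-6354097, 4404930), 10371), Rational(1, 2)) = Pow(Rational(45677174933, 4404930), Rational(1, 2)) = Mul(Rational(1, 4404930), Pow(201204758177619690, Rational(1, 2)))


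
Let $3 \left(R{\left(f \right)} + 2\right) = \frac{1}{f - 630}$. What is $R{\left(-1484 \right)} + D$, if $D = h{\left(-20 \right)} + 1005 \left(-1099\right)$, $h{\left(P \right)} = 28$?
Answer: $- \frac{7004542399}{6342} \approx -1.1045 \cdot 10^{6}$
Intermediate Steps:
$R{\left(f \right)} = -2 + \frac{1}{3 \left(-630 + f\right)}$ ($R{\left(f \right)} = -2 + \frac{1}{3 \left(f - 630\right)} = -2 + \frac{1}{3 \left(-630 + f\right)}$)
$D = -1104467$ ($D = 28 + 1005 \left(-1099\right) = 28 - 1104495 = -1104467$)
$R{\left(-1484 \right)} + D = \frac{3781 - -8904}{3 \left(-630 - 1484\right)} - 1104467 = \frac{3781 + 8904}{3 \left(-2114\right)} - 1104467 = \frac{1}{3} \left(- \frac{1}{2114}\right) 12685 - 1104467 = - \frac{12685}{6342} - 1104467 = - \frac{7004542399}{6342}$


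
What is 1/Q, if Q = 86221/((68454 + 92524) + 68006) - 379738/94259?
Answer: -21583802856/78826820953 ≈ -0.27381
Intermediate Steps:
Q = -78826820953/21583802856 (Q = 86221/(160978 + 68006) - 379738*1/94259 = 86221/228984 - 379738/94259 = -78826820953/21583802856 ≈ -3.6521)
1/Q = 1/(-78826820953/21583802856) = -21583802856/78826820953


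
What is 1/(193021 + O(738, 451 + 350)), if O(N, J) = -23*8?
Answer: 1/192837 ≈ 5.1857e-6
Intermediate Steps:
O(N, J) = -184
1/(193021 + O(738, 451 + 350)) = 1/(193021 - 184) = 1/192837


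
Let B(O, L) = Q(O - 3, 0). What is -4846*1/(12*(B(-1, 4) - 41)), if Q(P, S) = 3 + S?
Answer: 2423/228 ≈ 10.627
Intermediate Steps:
B(O, L) = 3 (B(O, L) = 3 + 0 = 3)
-4846*1/(12*(B(-1, 4) - 41)) = -4846*1/(12*(3 - 41)) = -4846/((-38*12)) = -4846/(-456) = -4846*(-1/456) = 2423/228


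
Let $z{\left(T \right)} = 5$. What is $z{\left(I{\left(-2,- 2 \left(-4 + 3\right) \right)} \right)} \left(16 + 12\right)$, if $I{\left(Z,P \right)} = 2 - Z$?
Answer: $140$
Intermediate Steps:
$z{\left(I{\left(-2,- 2 \left(-4 + 3\right) \right)} \right)} \left(16 + 12\right) = 5 \left(16 + 12\right) = 5 \cdot 28 = 140$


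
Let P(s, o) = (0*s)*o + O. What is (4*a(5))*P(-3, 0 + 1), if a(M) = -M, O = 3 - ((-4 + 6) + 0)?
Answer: -20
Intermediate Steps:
O = 1 (O = 3 - (2 + 0) = 3 - 1*2 = 3 - 2 = 1)
P(s, o) = 1 (P(s, o) = (0*s)*o + 1 = 0*o + 1 = 0 + 1 = 1)
(4*a(5))*P(-3, 0 + 1) = (4*(-1*5))*1 = (4*(-5))*1 = -20*1 = -20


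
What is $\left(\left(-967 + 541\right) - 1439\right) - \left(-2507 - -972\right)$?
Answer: $-330$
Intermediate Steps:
$\left(\left(-967 + 541\right) - 1439\right) - \left(-2507 - -972\right) = \left(-426 - 1439\right) - \left(-2507 + 972\right) = -1865 - -1535 = -1865 + 1535 = -330$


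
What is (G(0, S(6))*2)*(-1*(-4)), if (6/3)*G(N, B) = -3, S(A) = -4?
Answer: -12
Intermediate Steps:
G(N, B) = -3/2 (G(N, B) = (½)*(-3) = -3/2)
(G(0, S(6))*2)*(-1*(-4)) = (-3/2*2)*(-1*(-4)) = -3*4 = -12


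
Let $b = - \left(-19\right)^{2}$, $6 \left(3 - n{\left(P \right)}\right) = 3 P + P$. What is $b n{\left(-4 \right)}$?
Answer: $- \frac{6137}{3} \approx -2045.7$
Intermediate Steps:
$n{\left(P \right)} = 3 - \frac{2 P}{3}$ ($n{\left(P \right)} = 3 - \frac{3 P + P}{6} = 3 - \frac{4 P}{6} = 3 - \frac{2 P}{3}$)
$b = -361$ ($b = \left(-1\right) 361 = -361$)
$b n{\left(-4 \right)} = - 361 \left(3 - - \frac{8}{3}\right) = - 361 \left(3 + \frac{8}{3}\right) = \left(-361\right) \frac{17}{3} = - \frac{6137}{3}$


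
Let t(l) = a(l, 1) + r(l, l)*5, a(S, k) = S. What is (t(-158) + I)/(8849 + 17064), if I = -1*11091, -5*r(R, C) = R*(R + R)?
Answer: -61177/25913 ≈ -2.3609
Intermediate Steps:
r(R, C) = -2*R**2/5 (r(R, C) = -R*(R + R)/5 = -R*2*R/5 = -2*R**2/5)
t(l) = l - 2*l**2 (t(l) = l - 2*l**2/5*5 = l - 2*l**2)
I = -11091
(t(-158) + I)/(8849 + 17064) = (-158*(1 - 2*(-158)) - 11091)/(8849 + 17064) = (-158*(1 + 316) - 11091)/25913 = (-158*317 - 11091)*(1/25913) = (-50086 - 11091)*(1/25913) = -61177*1/25913 = -61177/25913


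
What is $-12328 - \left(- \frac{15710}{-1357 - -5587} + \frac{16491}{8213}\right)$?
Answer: $- \frac{42822765542}{3474099} \approx -12326.0$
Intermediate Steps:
$-12328 - \left(- \frac{15710}{-1357 - -5587} + \frac{16491}{8213}\right) = -12328 - \left(- \frac{15710}{-1357 + 5587} + 16491 \cdot \frac{1}{8213}\right) = -12328 - \left(- \frac{15710}{4230} + \frac{16491}{8213}\right) = -12328 - \left(\left(-15710\right) \frac{1}{4230} + \frac{16491}{8213}\right) = -12328 - \left(- \frac{1571}{423} + \frac{16491}{8213}\right) = -12328 - - \frac{5926930}{3474099} = -12328 + \frac{5926930}{3474099} = - \frac{42822765542}{3474099}$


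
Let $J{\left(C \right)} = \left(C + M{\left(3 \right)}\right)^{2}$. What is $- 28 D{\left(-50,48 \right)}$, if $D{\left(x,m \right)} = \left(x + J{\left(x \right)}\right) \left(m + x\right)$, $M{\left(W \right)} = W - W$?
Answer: $137200$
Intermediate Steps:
$M{\left(W \right)} = 0$
$J{\left(C \right)} = C^{2}$ ($J{\left(C \right)} = \left(C + 0\right)^{2} = C^{2}$)
$D{\left(x,m \right)} = \left(m + x\right) \left(x + x^{2}\right)$ ($D{\left(x,m \right)} = \left(x + x^{2}\right) \left(m + x\right) = \left(m + x\right) \left(x + x^{2}\right)$)
$- 28 D{\left(-50,48 \right)} = - 28 \left(- 50 \left(48 - 50 + \left(-50\right)^{2} + 48 \left(-50\right)\right)\right) = - 28 \left(- 50 \left(48 - 50 + 2500 - 2400\right)\right) = - 28 \left(\left(-50\right) 98\right) = \left(-28\right) \left(-4900\right) = 137200$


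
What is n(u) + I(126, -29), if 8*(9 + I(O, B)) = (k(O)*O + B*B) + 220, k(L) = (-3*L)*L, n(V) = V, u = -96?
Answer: -6000907/8 ≈ -7.5011e+5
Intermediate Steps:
k(L) = -3*L²
I(O, B) = 37/2 - 3*O³/8 + B²/8 (I(O, B) = -9 + (((-3*O²)*O + B*B) + 220)/8 = -9 + ((-3*O³ + B²) + 220)/8 = -9 + ((B² - 3*O³) + 220)/8 = -9 + (220 + B² - 3*O³)/8 = -9 + (55/2 - 3*O³/8 + B²/8) = 37/2 - 3*O³/8 + B²/8)
n(u) + I(126, -29) = -96 + (37/2 - 3/8*126³ + (⅛)*(-29)²) = -96 + (37/2 - 3/8*2000376 + (⅛)*841) = -96 + (37/2 - 750141 + 841/8) = -96 - 6000139/8 = -6000907/8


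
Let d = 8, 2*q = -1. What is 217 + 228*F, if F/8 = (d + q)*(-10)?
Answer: -136583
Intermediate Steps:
q = -½ (q = (½)*(-1) = -½ ≈ -0.50000)
F = -600 (F = 8*((8 - ½)*(-10)) = 8*((15/2)*(-10)) = 8*(-75) = -600)
217 + 228*F = 217 + 228*(-600) = 217 - 136800 = -136583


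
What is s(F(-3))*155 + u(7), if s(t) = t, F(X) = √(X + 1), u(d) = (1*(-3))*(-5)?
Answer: 15 + 155*I*√2 ≈ 15.0 + 219.2*I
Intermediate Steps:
u(d) = 15 (u(d) = -3*(-5) = 15)
F(X) = √(1 + X)
s(F(-3))*155 + u(7) = √(1 - 3)*155 + 15 = √(-2)*155 + 15 = (I*√2)*155 + 15 = 155*I*√2 + 15 = 15 + 155*I*√2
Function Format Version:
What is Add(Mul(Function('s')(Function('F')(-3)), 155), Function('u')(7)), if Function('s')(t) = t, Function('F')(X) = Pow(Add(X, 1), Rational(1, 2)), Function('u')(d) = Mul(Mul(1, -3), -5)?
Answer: Add(15, Mul(155, I, Pow(2, Rational(1, 2)))) ≈ Add(15.000, Mul(219.20, I))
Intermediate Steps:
Function('u')(d) = 15 (Function('u')(d) = Mul(-3, -5) = 15)
Function('F')(X) = Pow(Add(1, X), Rational(1, 2))
Add(Mul(Function('s')(Function('F')(-3)), 155), Function('u')(7)) = Add(Mul(Pow(Add(1, -3), Rational(1, 2)), 155), 15) = Add(Mul(Pow(-2, Rational(1, 2)), 155), 15) = Add(Mul(Mul(I, Pow(2, Rational(1, 2))), 155), 15) = Add(Mul(155, I, Pow(2, Rational(1, 2))), 15) = Add(15, Mul(155, I, Pow(2, Rational(1, 2))))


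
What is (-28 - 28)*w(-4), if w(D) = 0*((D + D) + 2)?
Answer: 0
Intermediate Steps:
w(D) = 0 (w(D) = 0*(2*D + 2) = 0*(2 + 2*D) = 0)
(-28 - 28)*w(-4) = (-28 - 28)*0 = -56*0 = 0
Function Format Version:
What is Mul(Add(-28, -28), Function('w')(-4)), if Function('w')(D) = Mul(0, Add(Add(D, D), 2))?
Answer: 0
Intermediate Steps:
Function('w')(D) = 0 (Function('w')(D) = Mul(0, Add(Mul(2, D), 2)) = Mul(0, Add(2, Mul(2, D))) = 0)
Mul(Add(-28, -28), Function('w')(-4)) = Mul(Add(-28, -28), 0) = Mul(-56, 0) = 0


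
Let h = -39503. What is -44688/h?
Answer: 44688/39503 ≈ 1.1313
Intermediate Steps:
-44688/h = -44688/(-39503) = -44688*(-1/39503) = 44688/39503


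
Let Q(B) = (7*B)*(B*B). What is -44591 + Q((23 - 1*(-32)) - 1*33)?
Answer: 29945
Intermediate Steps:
Q(B) = 7*B**3 (Q(B) = (7*B)*B**2 = 7*B**3)
-44591 + Q((23 - 1*(-32)) - 1*33) = -44591 + 7*((23 - 1*(-32)) - 1*33)**3 = -44591 + 7*((23 + 32) - 33)**3 = -44591 + 7*(55 - 33)**3 = -44591 + 7*22**3 = -44591 + 7*10648 = -44591 + 74536 = 29945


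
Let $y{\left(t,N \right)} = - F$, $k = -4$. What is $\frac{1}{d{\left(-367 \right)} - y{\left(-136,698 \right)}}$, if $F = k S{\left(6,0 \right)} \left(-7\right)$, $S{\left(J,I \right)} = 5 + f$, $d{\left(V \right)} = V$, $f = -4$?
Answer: $- \frac{1}{339} \approx -0.0029499$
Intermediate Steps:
$S{\left(J,I \right)} = 1$ ($S{\left(J,I \right)} = 5 - 4 = 1$)
$F = 28$ ($F = \left(-4\right) 1 \left(-7\right) = \left(-4\right) \left(-7\right) = 28$)
$y{\left(t,N \right)} = -28$ ($y{\left(t,N \right)} = \left(-1\right) 28 = -28$)
$\frac{1}{d{\left(-367 \right)} - y{\left(-136,698 \right)}} = \frac{1}{-367 - -28} = \frac{1}{-367 + 28} = \frac{1}{-339} = - \frac{1}{339}$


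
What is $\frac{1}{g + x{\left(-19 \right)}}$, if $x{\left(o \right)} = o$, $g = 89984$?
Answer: $\frac{1}{89965} \approx 1.1115 \cdot 10^{-5}$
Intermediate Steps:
$\frac{1}{g + x{\left(-19 \right)}} = \frac{1}{89984 - 19} = \frac{1}{89965}$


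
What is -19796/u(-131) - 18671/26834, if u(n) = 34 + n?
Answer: 529394777/2602898 ≈ 203.39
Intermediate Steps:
-19796/u(-131) - 18671/26834 = -19796/(34 - 131) - 18671/26834 = -19796/(-97) - 18671*1/26834 = -19796*(-1/97) - 18671/26834 = 19796/97 - 18671/26834 = 529394777/2602898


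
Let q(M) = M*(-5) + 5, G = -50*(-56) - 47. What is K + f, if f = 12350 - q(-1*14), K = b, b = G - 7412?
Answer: 7616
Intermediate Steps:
G = 2753 (G = 2800 - 47 = 2753)
q(M) = 5 - 5*M (q(M) = -5*M + 5 = 5 - 5*M)
b = -4659 (b = 2753 - 7412 = -4659)
K = -4659
f = 12275 (f = 12350 - (5 - (-5)*14) = 12350 - (5 - 5*(-14)) = 12350 - (5 + 70) = 12350 - 1*75 = 12350 - 75 = 12275)
K + f = -4659 + 12275 = 7616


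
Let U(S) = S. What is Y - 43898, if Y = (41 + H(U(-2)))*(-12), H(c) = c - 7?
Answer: -44282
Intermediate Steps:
H(c) = -7 + c
Y = -384 (Y = (41 + (-7 - 2))*(-12) = (41 - 9)*(-12) = 32*(-12) = -384)
Y - 43898 = -384 - 43898 = -44282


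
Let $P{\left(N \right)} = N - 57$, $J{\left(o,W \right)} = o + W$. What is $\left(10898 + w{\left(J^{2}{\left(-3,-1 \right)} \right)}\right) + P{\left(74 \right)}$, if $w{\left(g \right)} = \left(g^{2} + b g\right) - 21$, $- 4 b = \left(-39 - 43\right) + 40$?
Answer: $11318$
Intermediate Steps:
$J{\left(o,W \right)} = W + o$
$b = \frac{21}{2}$ ($b = - \frac{\left(-39 - 43\right) + 40}{4} = - \frac{-82 + 40}{4} = \left(- \frac{1}{4}\right) \left(-42\right) = \frac{21}{2} \approx 10.5$)
$P{\left(N \right)} = -57 + N$
$w{\left(g \right)} = -21 + g^{2} + \frac{21 g}{2}$ ($w{\left(g \right)} = \left(g^{2} + \frac{21 g}{2}\right) - 21 = -21 + g^{2} + \frac{21 g}{2}$)
$\left(10898 + w{\left(J^{2}{\left(-3,-1 \right)} \right)}\right) + P{\left(74 \right)} = \left(10898 + \left(-21 + \left(\left(-1 - 3\right)^{2}\right)^{2} + \frac{21 \left(-1 - 3\right)^{2}}{2}\right)\right) + \left(-57 + 74\right) = \left(10898 + \left(-21 + \left(\left(-4\right)^{2}\right)^{2} + \frac{21 \left(-4\right)^{2}}{2}\right)\right) + 17 = \left(10898 + \left(-21 + 16^{2} + \frac{21}{2} \cdot 16\right)\right) + 17 = \left(10898 + \left(-21 + 256 + 168\right)\right) + 17 = \left(10898 + 403\right) + 17 = 11301 + 17 = 11318$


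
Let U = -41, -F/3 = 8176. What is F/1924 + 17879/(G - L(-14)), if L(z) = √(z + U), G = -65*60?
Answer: (-6132*√55 + 32514599*I)/(481*(√55 - 3900*I)) ≈ -17.333 + 0.0087175*I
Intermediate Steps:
F = -24528 (F = -3*8176 = -24528)
G = -3900
L(z) = √(-41 + z) (L(z) = √(z - 41) = √(-41 + z))
F/1924 + 17879/(G - L(-14)) = -24528/1924 + 17879/(-3900 - √(-41 - 14)) = -24528*1/1924 + 17879/(-3900 - √(-55)) = -6132/481 + 17879/(-3900 - I*√55)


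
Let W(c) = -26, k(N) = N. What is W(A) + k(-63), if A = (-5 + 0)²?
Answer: -89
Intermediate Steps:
A = 25 (A = (-5)² = 25)
W(A) + k(-63) = -26 - 63 = -89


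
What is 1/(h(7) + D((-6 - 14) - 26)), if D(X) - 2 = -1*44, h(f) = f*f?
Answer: ⅐ ≈ 0.14286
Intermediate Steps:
h(f) = f²
D(X) = -42 (D(X) = 2 - 1*44 = 2 - 44 = -42)
1/(h(7) + D((-6 - 14) - 26)) = 1/(7² - 42) = 1/(49 - 42) = 1/7 = ⅐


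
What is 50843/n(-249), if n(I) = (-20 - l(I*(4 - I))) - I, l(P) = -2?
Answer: 50843/231 ≈ 220.10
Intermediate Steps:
n(I) = -18 - I (n(I) = (-20 - 1*(-2)) - I = (-20 + 2) - I = -18 - I)
50843/n(-249) = 50843/(-18 - 1*(-249)) = 50843/(-18 + 249) = 50843/231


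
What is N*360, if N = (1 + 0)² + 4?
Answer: 1800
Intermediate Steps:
N = 5 (N = 1² + 4 = 1 + 4 = 5)
N*360 = 5*360 = 1800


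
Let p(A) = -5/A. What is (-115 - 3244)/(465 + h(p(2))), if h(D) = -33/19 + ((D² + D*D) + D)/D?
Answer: -63821/8726 ≈ -7.3139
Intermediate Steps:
h(D) = -33/19 + (D + 2*D²)/D (h(D) = -33*1/19 + ((D² + D²) + D)/D = -33/19 + (2*D² + D)/D = -33/19 + (D + 2*D²)/D)
(-115 - 3244)/(465 + h(p(2))) = (-115 - 3244)/(465 + (-14/19 + 2*(-5/2))) = -3359/(465 + (-14/19 + 2*(-5*½))) = -3359/(465 + (-14/19 + 2*(-5/2))) = -3359/(465 + (-14/19 - 5)) = -3359/(465 - 109/19) = -3359/8726/19 = -3359*19/8726 = -63821/8726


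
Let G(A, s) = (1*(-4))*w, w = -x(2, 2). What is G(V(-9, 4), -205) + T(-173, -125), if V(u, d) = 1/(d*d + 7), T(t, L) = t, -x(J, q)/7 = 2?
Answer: -229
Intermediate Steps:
x(J, q) = -14 (x(J, q) = -7*2 = -14)
w = 14 (w = -1*(-14) = 14)
V(u, d) = 1/(7 + d**2) (V(u, d) = 1/(d**2 + 7) = 1/(7 + d**2))
G(A, s) = -56 (G(A, s) = (1*(-4))*14 = -4*14 = -56)
G(V(-9, 4), -205) + T(-173, -125) = -56 - 173 = -229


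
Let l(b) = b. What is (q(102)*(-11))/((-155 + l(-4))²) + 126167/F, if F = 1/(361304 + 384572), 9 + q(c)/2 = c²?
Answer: 264340768827818/2809 ≈ 9.4105e+10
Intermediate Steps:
q(c) = -18 + 2*c²
F = 1/745876 ≈ 1.3407e-6
(q(102)*(-11))/((-155 + l(-4))²) + 126167/F = ((-18 + 2*102²)*(-11))/((-155 - 4)²) + 126167/(1/745876) = ((-18 + 2*10404)*(-11))/((-159)²) + 126167*745876 = ((-18 + 20808)*(-11))/25281 + 94104937292 = (20790*(-11))*(1/25281) + 94104937292 = -228690*1/25281 + 94104937292 = -25410/2809 + 94104937292 = 264340768827818/2809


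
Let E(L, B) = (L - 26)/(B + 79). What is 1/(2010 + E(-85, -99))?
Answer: 20/40311 ≈ 0.00049614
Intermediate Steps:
E(L, B) = (-26 + L)/(79 + B)
1/(2010 + E(-85, -99)) = 1/(2010 + (-26 - 85)/(79 - 99)) = 1/(2010 - 111/(-20)) = 1/(2010 - 1/20*(-111)) = 1/(2010 + 111/20) = 1/(40311/20) = 20/40311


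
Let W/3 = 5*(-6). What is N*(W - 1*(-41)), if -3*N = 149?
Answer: 7301/3 ≈ 2433.7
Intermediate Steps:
W = -90 (W = 3*(5*(-6)) = 3*(-30) = -90)
N = -149/3 (N = -⅓*149 = -149/3 ≈ -49.667)
N*(W - 1*(-41)) = -149*(-90 - 1*(-41))/3 = -149*(-90 + 41)/3 = -149/3*(-49) = 7301/3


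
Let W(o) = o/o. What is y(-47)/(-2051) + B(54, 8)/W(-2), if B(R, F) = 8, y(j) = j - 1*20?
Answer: 16475/2051 ≈ 8.0327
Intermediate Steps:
y(j) = -20 + j (y(j) = j - 20 = -20 + j)
W(o) = 1
y(-47)/(-2051) + B(54, 8)/W(-2) = (-20 - 47)/(-2051) + 8/1 = -67*(-1/2051) + 8*1 = 67/2051 + 8 = 16475/2051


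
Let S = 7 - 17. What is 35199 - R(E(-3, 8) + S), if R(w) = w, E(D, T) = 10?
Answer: 35199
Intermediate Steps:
S = -10
35199 - R(E(-3, 8) + S) = 35199 - (10 - 10) = 35199 - 1*0 = 35199 + 0 = 35199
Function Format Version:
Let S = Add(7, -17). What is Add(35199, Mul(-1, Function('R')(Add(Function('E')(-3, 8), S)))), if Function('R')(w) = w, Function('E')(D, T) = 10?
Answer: 35199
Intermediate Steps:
S = -10
Add(35199, Mul(-1, Function('R')(Add(Function('E')(-3, 8), S)))) = Add(35199, Mul(-1, Add(10, -10))) = Add(35199, Mul(-1, 0)) = Add(35199, 0) = 35199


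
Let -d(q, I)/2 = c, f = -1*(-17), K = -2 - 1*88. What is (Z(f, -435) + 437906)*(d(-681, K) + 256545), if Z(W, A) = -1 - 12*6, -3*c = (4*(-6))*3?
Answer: 112302851001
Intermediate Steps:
c = 24 (c = -4*(-6)*3/3 = -(-8)*3 = -⅓*(-72) = 24)
K = -90 (K = -2 - 88 = -90)
f = 17
d(q, I) = -48 (d(q, I) = -2*24 = -48)
Z(W, A) = -73 (Z(W, A) = -1 - 72 = -73)
(Z(f, -435) + 437906)*(d(-681, K) + 256545) = (-73 + 437906)*(-48 + 256545) = 437833*256497 = 112302851001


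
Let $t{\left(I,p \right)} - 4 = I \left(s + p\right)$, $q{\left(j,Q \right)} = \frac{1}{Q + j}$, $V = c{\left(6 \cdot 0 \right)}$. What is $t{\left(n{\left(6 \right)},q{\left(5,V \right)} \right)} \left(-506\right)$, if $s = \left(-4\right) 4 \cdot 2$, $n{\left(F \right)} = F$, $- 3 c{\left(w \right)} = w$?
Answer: $\frac{472604}{5} \approx 94521.0$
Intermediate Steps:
$c{\left(w \right)} = - \frac{w}{3}$
$V = 0$ ($V = - \frac{6 \cdot 0}{3} = \left(- \frac{1}{3}\right) 0 = 0$)
$s = -32$ ($s = \left(-16\right) 2 = -32$)
$t{\left(I,p \right)} = 4 + I \left(-32 + p\right)$
$t{\left(n{\left(6 \right)},q{\left(5,V \right)} \right)} \left(-506\right) = \left(4 - 192 + \frac{6}{0 + 5}\right) \left(-506\right) = \left(4 - 192 + \frac{6}{5}\right) \left(-506\right) = \left(- \frac{934}{5}\right) \left(-506\right) = \frac{472604}{5}$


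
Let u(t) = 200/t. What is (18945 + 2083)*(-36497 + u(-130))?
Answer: -9977386468/13 ≈ -7.6749e+8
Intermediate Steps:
(18945 + 2083)*(-36497 + u(-130)) = (18945 + 2083)*(-36497 + 200/(-130)) = 21028*(-36497 + 200*(-1/130)) = 21028*(-36497 - 20/13) = 21028*(-474481/13) = -9977386468/13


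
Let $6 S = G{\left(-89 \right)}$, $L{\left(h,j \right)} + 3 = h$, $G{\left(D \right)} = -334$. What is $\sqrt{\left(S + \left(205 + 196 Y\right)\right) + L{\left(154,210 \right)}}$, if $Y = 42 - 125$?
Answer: $\frac{i \sqrt{143709}}{3} \approx 126.36 i$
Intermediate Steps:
$Y = -83$ ($Y = 42 - 125 = -83$)
$L{\left(h,j \right)} = -3 + h$
$S = - \frac{167}{3}$ ($S = \frac{1}{6} \left(-334\right) = - \frac{167}{3} \approx -55.667$)
$\sqrt{\left(S + \left(205 + 196 Y\right)\right) + L{\left(154,210 \right)}} = \sqrt{\left(- \frac{167}{3} + \left(205 + 196 \left(-83\right)\right)\right) + \left(-3 + 154\right)} = \sqrt{\left(- \frac{167}{3} + \left(205 - 16268\right)\right) + 151} = \sqrt{\left(- \frac{167}{3} - 16063\right) + 151} = \sqrt{- \frac{48356}{3} + 151} = \sqrt{- \frac{47903}{3}} = \frac{i \sqrt{143709}}{3}$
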